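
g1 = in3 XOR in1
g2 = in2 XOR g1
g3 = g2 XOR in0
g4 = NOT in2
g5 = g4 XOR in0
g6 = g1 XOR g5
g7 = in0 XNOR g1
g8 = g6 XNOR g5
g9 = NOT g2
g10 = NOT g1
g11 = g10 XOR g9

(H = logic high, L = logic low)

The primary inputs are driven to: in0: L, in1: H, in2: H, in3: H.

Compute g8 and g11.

g1 = in3 XOR in1 = H XOR H = L
g2 = in2 XOR g1 = H XOR L = H
g4 = NOT in2 = NOT H = L
g5 = g4 XOR in0 = L XOR L = L
g6 = g1 XOR g5 = L XOR L = L
g8 = g6 XNOR g5 = L XNOR L = H
g9 = NOT g2 = NOT H = L
g10 = NOT g1 = NOT L = H
g11 = g10 XOR g9 = H XOR L = H

g8 = H, g11 = H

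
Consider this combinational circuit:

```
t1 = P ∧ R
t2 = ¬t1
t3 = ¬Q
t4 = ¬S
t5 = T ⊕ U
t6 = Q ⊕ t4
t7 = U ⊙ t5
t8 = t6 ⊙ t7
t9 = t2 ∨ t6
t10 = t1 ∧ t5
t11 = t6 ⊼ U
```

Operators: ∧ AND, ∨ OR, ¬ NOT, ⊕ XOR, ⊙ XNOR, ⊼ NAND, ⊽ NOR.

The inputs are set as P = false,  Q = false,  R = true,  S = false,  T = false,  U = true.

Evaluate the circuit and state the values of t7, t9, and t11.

t7 = true, t9 = true, t11 = false

t1 = P AND R = false AND true = false
t2 = NOT t1 = NOT false = true
t4 = NOT S = NOT false = true
t5 = T XOR U = false XOR true = true
t6 = Q XOR t4 = false XOR true = true
t7 = U XNOR t5 = true XNOR true = true
t9 = t2 OR t6 = true OR true = true
t11 = t6 NAND U = true NAND true = false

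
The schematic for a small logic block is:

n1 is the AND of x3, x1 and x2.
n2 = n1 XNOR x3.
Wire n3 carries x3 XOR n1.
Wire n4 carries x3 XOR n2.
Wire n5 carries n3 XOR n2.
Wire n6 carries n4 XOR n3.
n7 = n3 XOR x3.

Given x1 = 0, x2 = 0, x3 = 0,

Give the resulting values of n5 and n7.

n1 = x3 AND x1 AND x2 = 0 AND 0 AND 0 = 0
n2 = n1 XNOR x3 = 0 XNOR 0 = 1
n3 = x3 XOR n1 = 0 XOR 0 = 0
n5 = n3 XOR n2 = 0 XOR 1 = 1
n7 = n3 XOR x3 = 0 XOR 0 = 0

n5 = 1, n7 = 0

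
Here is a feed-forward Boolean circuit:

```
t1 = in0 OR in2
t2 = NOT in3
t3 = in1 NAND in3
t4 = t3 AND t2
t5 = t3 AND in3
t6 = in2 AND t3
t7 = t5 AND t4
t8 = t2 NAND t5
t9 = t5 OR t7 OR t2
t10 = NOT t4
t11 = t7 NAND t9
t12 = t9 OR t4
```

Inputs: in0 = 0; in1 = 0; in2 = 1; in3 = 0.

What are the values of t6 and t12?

t6 = 1, t12 = 1

t2 = NOT in3 = NOT 0 = 1
t3 = in1 NAND in3 = 0 NAND 0 = 1
t4 = t3 AND t2 = 1 AND 1 = 1
t5 = t3 AND in3 = 1 AND 0 = 0
t6 = in2 AND t3 = 1 AND 1 = 1
t7 = t5 AND t4 = 0 AND 1 = 0
t9 = t5 OR t7 OR t2 = 0 OR 0 OR 1 = 1
t12 = t9 OR t4 = 1 OR 1 = 1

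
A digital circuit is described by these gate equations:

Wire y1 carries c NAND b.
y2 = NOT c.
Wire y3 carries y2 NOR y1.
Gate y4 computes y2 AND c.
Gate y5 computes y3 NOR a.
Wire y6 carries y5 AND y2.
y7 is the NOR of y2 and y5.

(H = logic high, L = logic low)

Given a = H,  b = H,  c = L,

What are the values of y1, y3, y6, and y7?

y1 = H, y3 = L, y6 = L, y7 = L

y1 = c NAND b = L NAND H = H
y2 = NOT c = NOT L = H
y3 = y2 NOR y1 = H NOR H = L
y5 = y3 NOR a = L NOR H = L
y6 = y5 AND y2 = L AND H = L
y7 = y2 NOR y5 = H NOR L = L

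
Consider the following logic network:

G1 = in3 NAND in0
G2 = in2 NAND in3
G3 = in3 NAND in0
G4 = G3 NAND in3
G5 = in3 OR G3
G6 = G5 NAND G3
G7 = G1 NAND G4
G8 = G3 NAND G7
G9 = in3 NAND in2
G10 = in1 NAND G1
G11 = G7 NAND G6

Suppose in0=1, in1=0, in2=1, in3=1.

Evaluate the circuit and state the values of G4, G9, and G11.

G1 = in3 NAND in0 = 1 NAND 1 = 0
G3 = in3 NAND in0 = 1 NAND 1 = 0
G4 = G3 NAND in3 = 0 NAND 1 = 1
G5 = in3 OR G3 = 1 OR 0 = 1
G6 = G5 NAND G3 = 1 NAND 0 = 1
G7 = G1 NAND G4 = 0 NAND 1 = 1
G9 = in3 NAND in2 = 1 NAND 1 = 0
G11 = G7 NAND G6 = 1 NAND 1 = 0

G4 = 1  G9 = 0  G11 = 0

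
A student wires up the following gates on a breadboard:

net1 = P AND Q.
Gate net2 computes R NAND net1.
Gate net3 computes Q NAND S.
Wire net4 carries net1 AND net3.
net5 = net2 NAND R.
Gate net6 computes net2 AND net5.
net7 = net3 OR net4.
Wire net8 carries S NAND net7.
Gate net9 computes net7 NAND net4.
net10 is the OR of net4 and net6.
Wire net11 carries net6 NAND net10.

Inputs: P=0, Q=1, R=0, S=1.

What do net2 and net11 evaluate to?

net2 = 1; net11 = 0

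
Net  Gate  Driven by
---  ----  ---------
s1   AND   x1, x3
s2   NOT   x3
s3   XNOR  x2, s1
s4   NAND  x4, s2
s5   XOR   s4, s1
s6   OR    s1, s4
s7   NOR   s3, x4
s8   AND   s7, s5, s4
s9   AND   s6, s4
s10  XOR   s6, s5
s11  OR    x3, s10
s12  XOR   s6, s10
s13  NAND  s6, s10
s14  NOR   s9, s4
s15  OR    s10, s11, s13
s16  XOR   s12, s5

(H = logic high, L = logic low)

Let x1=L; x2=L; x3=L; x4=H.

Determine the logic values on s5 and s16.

s5 = L, s16 = L

s1 = x1 AND x3 = L AND L = L
s2 = NOT x3 = NOT L = H
s4 = x4 NAND s2 = H NAND H = L
s5 = s4 XOR s1 = L XOR L = L
s6 = s1 OR s4 = L OR L = L
s10 = s6 XOR s5 = L XOR L = L
s12 = s6 XOR s10 = L XOR L = L
s16 = s12 XOR s5 = L XOR L = L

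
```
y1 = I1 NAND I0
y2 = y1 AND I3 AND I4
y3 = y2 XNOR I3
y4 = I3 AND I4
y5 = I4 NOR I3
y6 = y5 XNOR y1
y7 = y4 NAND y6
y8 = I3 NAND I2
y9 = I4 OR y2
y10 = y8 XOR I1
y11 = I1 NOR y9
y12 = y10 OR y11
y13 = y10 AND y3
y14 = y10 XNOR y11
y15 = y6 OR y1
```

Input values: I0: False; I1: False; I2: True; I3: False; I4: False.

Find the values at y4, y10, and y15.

y4 = False, y10 = True, y15 = True

y1 = I1 NAND I0 = False NAND False = True
y4 = I3 AND I4 = False AND False = False
y5 = I4 NOR I3 = False NOR False = True
y6 = y5 XNOR y1 = True XNOR True = True
y8 = I3 NAND I2 = False NAND True = True
y10 = y8 XOR I1 = True XOR False = True
y15 = y6 OR y1 = True OR True = True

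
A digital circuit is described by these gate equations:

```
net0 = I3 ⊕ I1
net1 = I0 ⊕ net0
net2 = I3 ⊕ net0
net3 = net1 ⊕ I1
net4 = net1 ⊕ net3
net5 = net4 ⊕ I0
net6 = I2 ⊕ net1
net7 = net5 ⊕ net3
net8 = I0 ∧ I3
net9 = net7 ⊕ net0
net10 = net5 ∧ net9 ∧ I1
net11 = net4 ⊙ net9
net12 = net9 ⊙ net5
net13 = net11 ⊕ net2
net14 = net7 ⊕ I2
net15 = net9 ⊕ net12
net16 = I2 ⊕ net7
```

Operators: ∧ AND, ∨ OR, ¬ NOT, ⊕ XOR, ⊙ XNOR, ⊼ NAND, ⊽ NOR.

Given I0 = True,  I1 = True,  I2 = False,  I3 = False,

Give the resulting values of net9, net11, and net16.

net9 = False; net11 = False; net16 = True

net0 = I3 XOR I1 = False XOR True = True
net1 = I0 XOR net0 = True XOR True = False
net3 = net1 XOR I1 = False XOR True = True
net4 = net1 XOR net3 = False XOR True = True
net5 = net4 XOR I0 = True XOR True = False
net7 = net5 XOR net3 = False XOR True = True
net9 = net7 XOR net0 = True XOR True = False
net11 = net4 XNOR net9 = True XNOR False = False
net16 = I2 XOR net7 = False XOR True = True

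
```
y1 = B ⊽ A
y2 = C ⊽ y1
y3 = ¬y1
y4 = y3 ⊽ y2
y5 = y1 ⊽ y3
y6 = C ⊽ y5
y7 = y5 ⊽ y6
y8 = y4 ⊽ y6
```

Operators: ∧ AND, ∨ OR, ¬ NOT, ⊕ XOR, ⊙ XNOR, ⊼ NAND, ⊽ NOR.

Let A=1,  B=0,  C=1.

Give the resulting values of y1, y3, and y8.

y1 = 0; y3 = 1; y8 = 1

y1 = B NOR A = 0 NOR 1 = 0
y2 = C NOR y1 = 1 NOR 0 = 0
y3 = NOT y1 = NOT 0 = 1
y4 = y3 NOR y2 = 1 NOR 0 = 0
y5 = y1 NOR y3 = 0 NOR 1 = 0
y6 = C NOR y5 = 1 NOR 0 = 0
y8 = y4 NOR y6 = 0 NOR 0 = 1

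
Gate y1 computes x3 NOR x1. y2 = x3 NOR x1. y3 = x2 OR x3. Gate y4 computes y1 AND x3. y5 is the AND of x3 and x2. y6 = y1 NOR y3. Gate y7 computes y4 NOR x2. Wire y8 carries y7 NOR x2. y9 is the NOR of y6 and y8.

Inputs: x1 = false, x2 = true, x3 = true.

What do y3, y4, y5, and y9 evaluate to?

y3 = true, y4 = false, y5 = true, y9 = true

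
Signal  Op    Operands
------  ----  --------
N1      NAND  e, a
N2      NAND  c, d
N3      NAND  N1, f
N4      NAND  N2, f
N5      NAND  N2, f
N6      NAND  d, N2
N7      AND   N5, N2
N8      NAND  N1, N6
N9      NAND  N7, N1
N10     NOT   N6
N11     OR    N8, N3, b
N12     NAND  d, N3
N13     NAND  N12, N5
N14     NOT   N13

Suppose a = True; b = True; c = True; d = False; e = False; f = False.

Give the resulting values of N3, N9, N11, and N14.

N1 = e NAND a = False NAND True = True
N2 = c NAND d = True NAND False = True
N3 = N1 NAND f = True NAND False = True
N5 = N2 NAND f = True NAND False = True
N6 = d NAND N2 = False NAND True = True
N7 = N5 AND N2 = True AND True = True
N8 = N1 NAND N6 = True NAND True = False
N9 = N7 NAND N1 = True NAND True = False
N11 = N8 OR N3 OR b = False OR True OR True = True
N12 = d NAND N3 = False NAND True = True
N13 = N12 NAND N5 = True NAND True = False
N14 = NOT N13 = NOT False = True

N3 = True, N9 = False, N11 = True, N14 = True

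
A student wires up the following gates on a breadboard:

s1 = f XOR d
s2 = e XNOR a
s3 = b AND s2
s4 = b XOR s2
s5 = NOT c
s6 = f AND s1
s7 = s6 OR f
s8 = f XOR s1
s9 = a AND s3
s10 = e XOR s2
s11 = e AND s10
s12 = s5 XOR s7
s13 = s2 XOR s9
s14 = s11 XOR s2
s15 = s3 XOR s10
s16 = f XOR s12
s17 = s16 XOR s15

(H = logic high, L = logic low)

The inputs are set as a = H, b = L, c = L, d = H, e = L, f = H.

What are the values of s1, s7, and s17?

s1 = L, s7 = H, s17 = H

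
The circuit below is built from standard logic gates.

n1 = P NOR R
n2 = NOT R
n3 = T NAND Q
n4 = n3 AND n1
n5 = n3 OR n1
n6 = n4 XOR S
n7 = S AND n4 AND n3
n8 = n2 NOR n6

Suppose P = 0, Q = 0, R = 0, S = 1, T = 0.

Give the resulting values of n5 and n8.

n5 = 1  n8 = 0

n1 = P NOR R = 0 NOR 0 = 1
n2 = NOT R = NOT 0 = 1
n3 = T NAND Q = 0 NAND 0 = 1
n4 = n3 AND n1 = 1 AND 1 = 1
n5 = n3 OR n1 = 1 OR 1 = 1
n6 = n4 XOR S = 1 XOR 1 = 0
n8 = n2 NOR n6 = 1 NOR 0 = 0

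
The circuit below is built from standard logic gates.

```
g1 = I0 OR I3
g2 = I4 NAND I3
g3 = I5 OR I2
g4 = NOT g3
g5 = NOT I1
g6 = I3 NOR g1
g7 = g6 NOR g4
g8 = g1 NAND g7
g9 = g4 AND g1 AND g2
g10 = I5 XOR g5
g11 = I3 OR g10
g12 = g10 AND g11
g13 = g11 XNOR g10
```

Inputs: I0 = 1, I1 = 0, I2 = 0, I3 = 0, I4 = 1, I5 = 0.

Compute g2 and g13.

g2 = 1, g13 = 1

g2 = I4 NAND I3 = 1 NAND 0 = 1
g5 = NOT I1 = NOT 0 = 1
g10 = I5 XOR g5 = 0 XOR 1 = 1
g11 = I3 OR g10 = 0 OR 1 = 1
g13 = g11 XNOR g10 = 1 XNOR 1 = 1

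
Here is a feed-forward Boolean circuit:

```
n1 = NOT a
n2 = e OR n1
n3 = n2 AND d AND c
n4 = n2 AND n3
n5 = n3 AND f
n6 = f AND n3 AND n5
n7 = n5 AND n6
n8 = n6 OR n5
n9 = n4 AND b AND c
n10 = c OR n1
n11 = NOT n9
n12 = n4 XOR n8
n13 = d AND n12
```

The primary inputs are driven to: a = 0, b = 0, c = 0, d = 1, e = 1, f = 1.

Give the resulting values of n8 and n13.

n1 = NOT a = NOT 0 = 1
n2 = e OR n1 = 1 OR 1 = 1
n3 = n2 AND d AND c = 1 AND 1 AND 0 = 0
n4 = n2 AND n3 = 1 AND 0 = 0
n5 = n3 AND f = 0 AND 1 = 0
n6 = f AND n3 AND n5 = 1 AND 0 AND 0 = 0
n8 = n6 OR n5 = 0 OR 0 = 0
n12 = n4 XOR n8 = 0 XOR 0 = 0
n13 = d AND n12 = 1 AND 0 = 0

n8 = 0  n13 = 0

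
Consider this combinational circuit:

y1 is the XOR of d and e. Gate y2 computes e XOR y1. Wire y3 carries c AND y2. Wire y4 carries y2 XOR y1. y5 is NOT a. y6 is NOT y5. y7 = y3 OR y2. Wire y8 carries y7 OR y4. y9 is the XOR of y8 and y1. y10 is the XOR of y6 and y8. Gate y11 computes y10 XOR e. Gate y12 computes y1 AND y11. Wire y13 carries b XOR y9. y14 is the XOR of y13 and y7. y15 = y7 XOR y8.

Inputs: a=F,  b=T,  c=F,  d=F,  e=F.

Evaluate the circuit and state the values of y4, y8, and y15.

y4 = F, y8 = F, y15 = F

y1 = d XOR e = F XOR F = F
y2 = e XOR y1 = F XOR F = F
y3 = c AND y2 = F AND F = F
y4 = y2 XOR y1 = F XOR F = F
y7 = y3 OR y2 = F OR F = F
y8 = y7 OR y4 = F OR F = F
y15 = y7 XOR y8 = F XOR F = F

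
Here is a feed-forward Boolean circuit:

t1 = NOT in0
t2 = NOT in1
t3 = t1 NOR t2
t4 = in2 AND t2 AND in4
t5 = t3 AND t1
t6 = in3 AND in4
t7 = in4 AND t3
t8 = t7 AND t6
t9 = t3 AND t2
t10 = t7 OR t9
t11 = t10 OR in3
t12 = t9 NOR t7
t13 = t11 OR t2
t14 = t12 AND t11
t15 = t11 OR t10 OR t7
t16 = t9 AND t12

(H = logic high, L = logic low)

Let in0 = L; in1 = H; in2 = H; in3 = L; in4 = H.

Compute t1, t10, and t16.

t1 = H  t10 = L  t16 = L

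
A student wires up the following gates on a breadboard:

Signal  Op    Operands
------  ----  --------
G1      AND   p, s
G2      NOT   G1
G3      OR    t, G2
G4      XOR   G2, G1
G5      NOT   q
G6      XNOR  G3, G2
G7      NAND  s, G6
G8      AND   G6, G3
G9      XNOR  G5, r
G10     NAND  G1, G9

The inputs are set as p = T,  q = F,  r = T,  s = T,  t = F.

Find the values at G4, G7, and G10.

G4 = T; G7 = F; G10 = F

G1 = p AND s = T AND T = T
G2 = NOT G1 = NOT T = F
G3 = t OR G2 = F OR F = F
G4 = G2 XOR G1 = F XOR T = T
G5 = NOT q = NOT F = T
G6 = G3 XNOR G2 = F XNOR F = T
G7 = s NAND G6 = T NAND T = F
G9 = G5 XNOR r = T XNOR T = T
G10 = G1 NAND G9 = T NAND T = F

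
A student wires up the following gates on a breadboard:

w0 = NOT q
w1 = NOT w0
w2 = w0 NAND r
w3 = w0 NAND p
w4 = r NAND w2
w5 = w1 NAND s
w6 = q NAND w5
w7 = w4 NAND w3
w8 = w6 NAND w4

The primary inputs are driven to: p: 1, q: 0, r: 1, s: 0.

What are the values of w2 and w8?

w0 = NOT q = NOT 0 = 1
w1 = NOT w0 = NOT 1 = 0
w2 = w0 NAND r = 1 NAND 1 = 0
w4 = r NAND w2 = 1 NAND 0 = 1
w5 = w1 NAND s = 0 NAND 0 = 1
w6 = q NAND w5 = 0 NAND 1 = 1
w8 = w6 NAND w4 = 1 NAND 1 = 0

w2 = 0, w8 = 0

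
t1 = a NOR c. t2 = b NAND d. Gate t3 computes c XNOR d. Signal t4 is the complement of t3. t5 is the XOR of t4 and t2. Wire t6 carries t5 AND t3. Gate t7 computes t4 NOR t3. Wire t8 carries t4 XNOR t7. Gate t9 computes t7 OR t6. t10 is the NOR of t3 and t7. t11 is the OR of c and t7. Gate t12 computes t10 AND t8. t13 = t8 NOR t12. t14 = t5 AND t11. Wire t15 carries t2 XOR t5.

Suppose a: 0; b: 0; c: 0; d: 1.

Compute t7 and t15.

t7 = 0, t15 = 1

t2 = b NAND d = 0 NAND 1 = 1
t3 = c XNOR d = 0 XNOR 1 = 0
t4 = NOT t3 = NOT 0 = 1
t5 = t4 XOR t2 = 1 XOR 1 = 0
t7 = t4 NOR t3 = 1 NOR 0 = 0
t15 = t2 XOR t5 = 1 XOR 0 = 1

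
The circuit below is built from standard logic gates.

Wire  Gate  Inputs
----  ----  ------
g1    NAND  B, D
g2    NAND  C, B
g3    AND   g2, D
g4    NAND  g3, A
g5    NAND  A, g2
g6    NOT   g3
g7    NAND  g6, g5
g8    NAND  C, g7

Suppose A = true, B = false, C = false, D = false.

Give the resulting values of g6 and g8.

g2 = C NAND B = false NAND false = true
g3 = g2 AND D = true AND false = false
g5 = A NAND g2 = true NAND true = false
g6 = NOT g3 = NOT false = true
g7 = g6 NAND g5 = true NAND false = true
g8 = C NAND g7 = false NAND true = true

g6 = true  g8 = true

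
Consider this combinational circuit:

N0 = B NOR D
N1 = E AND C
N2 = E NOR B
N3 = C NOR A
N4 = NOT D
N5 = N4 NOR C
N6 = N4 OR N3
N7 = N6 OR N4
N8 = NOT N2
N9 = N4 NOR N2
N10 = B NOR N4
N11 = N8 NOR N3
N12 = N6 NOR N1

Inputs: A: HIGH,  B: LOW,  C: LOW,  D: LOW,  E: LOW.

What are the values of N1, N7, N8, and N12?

N1 = LOW, N7 = HIGH, N8 = LOW, N12 = LOW

N1 = E AND C = LOW AND LOW = LOW
N2 = E NOR B = LOW NOR LOW = HIGH
N3 = C NOR A = LOW NOR HIGH = LOW
N4 = NOT D = NOT LOW = HIGH
N6 = N4 OR N3 = HIGH OR LOW = HIGH
N7 = N6 OR N4 = HIGH OR HIGH = HIGH
N8 = NOT N2 = NOT HIGH = LOW
N12 = N6 NOR N1 = HIGH NOR LOW = LOW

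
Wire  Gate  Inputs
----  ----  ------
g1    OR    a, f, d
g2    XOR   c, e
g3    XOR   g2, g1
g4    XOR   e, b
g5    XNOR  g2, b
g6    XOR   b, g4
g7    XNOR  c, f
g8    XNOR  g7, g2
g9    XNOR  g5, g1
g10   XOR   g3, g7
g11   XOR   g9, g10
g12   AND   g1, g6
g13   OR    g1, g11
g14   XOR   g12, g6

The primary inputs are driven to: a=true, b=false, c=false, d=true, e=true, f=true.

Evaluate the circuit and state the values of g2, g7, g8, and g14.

g1 = a OR f OR d = true OR true OR true = true
g2 = c XOR e = false XOR true = true
g4 = e XOR b = true XOR false = true
g6 = b XOR g4 = false XOR true = true
g7 = c XNOR f = false XNOR true = false
g8 = g7 XNOR g2 = false XNOR true = false
g12 = g1 AND g6 = true AND true = true
g14 = g12 XOR g6 = true XOR true = false

g2 = true, g7 = false, g8 = false, g14 = false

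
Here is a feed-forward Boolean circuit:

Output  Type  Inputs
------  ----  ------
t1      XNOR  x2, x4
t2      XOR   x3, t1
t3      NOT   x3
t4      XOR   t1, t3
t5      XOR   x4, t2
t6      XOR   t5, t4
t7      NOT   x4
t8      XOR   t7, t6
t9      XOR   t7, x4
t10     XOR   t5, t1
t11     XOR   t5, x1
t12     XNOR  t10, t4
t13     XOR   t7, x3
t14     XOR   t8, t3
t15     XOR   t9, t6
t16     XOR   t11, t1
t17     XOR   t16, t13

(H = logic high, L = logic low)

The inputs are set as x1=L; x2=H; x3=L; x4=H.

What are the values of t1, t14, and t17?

t1 = H, t14 = H, t17 = H

t1 = x2 XNOR x4 = H XNOR H = H
t2 = x3 XOR t1 = L XOR H = H
t3 = NOT x3 = NOT L = H
t4 = t1 XOR t3 = H XOR H = L
t5 = x4 XOR t2 = H XOR H = L
t6 = t5 XOR t4 = L XOR L = L
t7 = NOT x4 = NOT H = L
t8 = t7 XOR t6 = L XOR L = L
t11 = t5 XOR x1 = L XOR L = L
t13 = t7 XOR x3 = L XOR L = L
t14 = t8 XOR t3 = L XOR H = H
t16 = t11 XOR t1 = L XOR H = H
t17 = t16 XOR t13 = H XOR L = H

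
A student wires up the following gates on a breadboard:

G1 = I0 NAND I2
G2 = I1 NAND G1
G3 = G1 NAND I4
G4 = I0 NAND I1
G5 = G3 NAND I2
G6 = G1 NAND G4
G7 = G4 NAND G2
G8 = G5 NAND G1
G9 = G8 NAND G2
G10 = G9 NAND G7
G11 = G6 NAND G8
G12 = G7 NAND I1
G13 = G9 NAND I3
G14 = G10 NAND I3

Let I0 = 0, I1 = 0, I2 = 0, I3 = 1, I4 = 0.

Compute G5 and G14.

G5 = 1  G14 = 0

G1 = I0 NAND I2 = 0 NAND 0 = 1
G2 = I1 NAND G1 = 0 NAND 1 = 1
G3 = G1 NAND I4 = 1 NAND 0 = 1
G4 = I0 NAND I1 = 0 NAND 0 = 1
G5 = G3 NAND I2 = 1 NAND 0 = 1
G7 = G4 NAND G2 = 1 NAND 1 = 0
G8 = G5 NAND G1 = 1 NAND 1 = 0
G9 = G8 NAND G2 = 0 NAND 1 = 1
G10 = G9 NAND G7 = 1 NAND 0 = 1
G14 = G10 NAND I3 = 1 NAND 1 = 0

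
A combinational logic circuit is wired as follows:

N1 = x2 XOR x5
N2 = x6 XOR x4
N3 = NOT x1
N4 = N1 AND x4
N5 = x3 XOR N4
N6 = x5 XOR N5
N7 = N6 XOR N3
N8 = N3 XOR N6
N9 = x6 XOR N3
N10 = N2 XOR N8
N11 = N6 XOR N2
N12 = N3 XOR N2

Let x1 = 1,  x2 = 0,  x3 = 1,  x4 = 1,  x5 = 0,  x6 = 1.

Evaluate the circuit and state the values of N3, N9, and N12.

N3 = 0  N9 = 1  N12 = 0

N2 = x6 XOR x4 = 1 XOR 1 = 0
N3 = NOT x1 = NOT 1 = 0
N9 = x6 XOR N3 = 1 XOR 0 = 1
N12 = N3 XOR N2 = 0 XOR 0 = 0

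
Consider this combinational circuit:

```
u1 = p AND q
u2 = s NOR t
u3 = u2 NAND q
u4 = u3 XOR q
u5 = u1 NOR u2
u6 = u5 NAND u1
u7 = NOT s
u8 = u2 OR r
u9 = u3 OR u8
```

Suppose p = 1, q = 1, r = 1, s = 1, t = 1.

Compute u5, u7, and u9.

u1 = p AND q = 1 AND 1 = 1
u2 = s NOR t = 1 NOR 1 = 0
u3 = u2 NAND q = 0 NAND 1 = 1
u5 = u1 NOR u2 = 1 NOR 0 = 0
u7 = NOT s = NOT 1 = 0
u8 = u2 OR r = 0 OR 1 = 1
u9 = u3 OR u8 = 1 OR 1 = 1

u5 = 0, u7 = 0, u9 = 1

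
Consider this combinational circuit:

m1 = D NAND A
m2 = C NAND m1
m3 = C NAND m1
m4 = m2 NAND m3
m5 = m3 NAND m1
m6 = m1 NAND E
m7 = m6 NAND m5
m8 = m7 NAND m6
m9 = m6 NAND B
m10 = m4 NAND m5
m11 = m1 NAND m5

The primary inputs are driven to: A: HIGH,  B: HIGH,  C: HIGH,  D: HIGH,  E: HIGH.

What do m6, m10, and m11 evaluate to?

m1 = D NAND A = HIGH NAND HIGH = LOW
m2 = C NAND m1 = HIGH NAND LOW = HIGH
m3 = C NAND m1 = HIGH NAND LOW = HIGH
m4 = m2 NAND m3 = HIGH NAND HIGH = LOW
m5 = m3 NAND m1 = HIGH NAND LOW = HIGH
m6 = m1 NAND E = LOW NAND HIGH = HIGH
m10 = m4 NAND m5 = LOW NAND HIGH = HIGH
m11 = m1 NAND m5 = LOW NAND HIGH = HIGH

m6 = HIGH, m10 = HIGH, m11 = HIGH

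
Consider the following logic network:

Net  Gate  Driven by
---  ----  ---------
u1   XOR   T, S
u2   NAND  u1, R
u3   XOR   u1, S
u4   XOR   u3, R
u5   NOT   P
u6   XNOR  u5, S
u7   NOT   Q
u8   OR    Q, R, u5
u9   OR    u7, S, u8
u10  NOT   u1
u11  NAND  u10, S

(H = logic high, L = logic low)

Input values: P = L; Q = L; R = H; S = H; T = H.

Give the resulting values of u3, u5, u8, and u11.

u3 = H, u5 = H, u8 = H, u11 = L

u1 = T XOR S = H XOR H = L
u3 = u1 XOR S = L XOR H = H
u5 = NOT P = NOT L = H
u8 = Q OR R OR u5 = L OR H OR H = H
u10 = NOT u1 = NOT L = H
u11 = u10 NAND S = H NAND H = L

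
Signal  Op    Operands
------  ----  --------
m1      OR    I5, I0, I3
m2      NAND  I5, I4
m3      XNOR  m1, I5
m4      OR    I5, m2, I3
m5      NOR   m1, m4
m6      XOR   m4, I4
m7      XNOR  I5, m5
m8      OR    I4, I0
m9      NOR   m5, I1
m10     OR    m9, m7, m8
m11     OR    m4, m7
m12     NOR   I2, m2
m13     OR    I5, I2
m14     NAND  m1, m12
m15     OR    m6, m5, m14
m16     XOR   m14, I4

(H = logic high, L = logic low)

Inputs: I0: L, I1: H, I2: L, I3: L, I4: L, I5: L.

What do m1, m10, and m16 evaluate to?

m1 = I5 OR I0 OR I3 = L OR L OR L = L
m2 = I5 NAND I4 = L NAND L = H
m4 = I5 OR m2 OR I3 = L OR H OR L = H
m5 = m1 NOR m4 = L NOR H = L
m7 = I5 XNOR m5 = L XNOR L = H
m8 = I4 OR I0 = L OR L = L
m9 = m5 NOR I1 = L NOR H = L
m10 = m9 OR m7 OR m8 = L OR H OR L = H
m12 = I2 NOR m2 = L NOR H = L
m14 = m1 NAND m12 = L NAND L = H
m16 = m14 XOR I4 = H XOR L = H

m1 = L; m10 = H; m16 = H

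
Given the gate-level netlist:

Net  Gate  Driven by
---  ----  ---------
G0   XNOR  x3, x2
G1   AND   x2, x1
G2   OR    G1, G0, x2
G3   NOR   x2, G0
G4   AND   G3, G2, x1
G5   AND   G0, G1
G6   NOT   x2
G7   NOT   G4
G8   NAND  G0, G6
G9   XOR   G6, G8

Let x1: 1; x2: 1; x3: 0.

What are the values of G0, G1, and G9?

G0 = x3 XNOR x2 = 0 XNOR 1 = 0
G1 = x2 AND x1 = 1 AND 1 = 1
G6 = NOT x2 = NOT 1 = 0
G8 = G0 NAND G6 = 0 NAND 0 = 1
G9 = G6 XOR G8 = 0 XOR 1 = 1

G0 = 0  G1 = 1  G9 = 1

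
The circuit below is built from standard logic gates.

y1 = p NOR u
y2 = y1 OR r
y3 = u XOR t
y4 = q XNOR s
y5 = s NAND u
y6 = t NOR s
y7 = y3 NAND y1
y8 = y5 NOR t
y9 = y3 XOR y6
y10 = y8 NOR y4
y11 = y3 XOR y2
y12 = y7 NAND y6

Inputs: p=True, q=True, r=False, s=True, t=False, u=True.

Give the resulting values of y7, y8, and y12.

y7 = True  y8 = True  y12 = True

y1 = p NOR u = True NOR True = False
y3 = u XOR t = True XOR False = True
y5 = s NAND u = True NAND True = False
y6 = t NOR s = False NOR True = False
y7 = y3 NAND y1 = True NAND False = True
y8 = y5 NOR t = False NOR False = True
y12 = y7 NAND y6 = True NAND False = True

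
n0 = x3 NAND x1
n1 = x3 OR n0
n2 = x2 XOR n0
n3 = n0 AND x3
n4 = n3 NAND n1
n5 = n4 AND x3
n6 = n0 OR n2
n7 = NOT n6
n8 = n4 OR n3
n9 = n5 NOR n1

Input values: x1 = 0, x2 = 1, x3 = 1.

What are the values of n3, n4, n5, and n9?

n3 = 1  n4 = 0  n5 = 0  n9 = 0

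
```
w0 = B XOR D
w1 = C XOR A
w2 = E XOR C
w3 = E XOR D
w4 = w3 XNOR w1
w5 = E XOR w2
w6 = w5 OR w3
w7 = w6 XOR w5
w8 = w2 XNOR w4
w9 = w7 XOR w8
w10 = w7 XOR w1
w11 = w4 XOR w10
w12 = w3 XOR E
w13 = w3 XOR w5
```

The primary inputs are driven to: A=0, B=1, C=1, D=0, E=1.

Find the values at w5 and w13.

w5 = 1, w13 = 0

w2 = E XOR C = 1 XOR 1 = 0
w3 = E XOR D = 1 XOR 0 = 1
w5 = E XOR w2 = 1 XOR 0 = 1
w13 = w3 XOR w5 = 1 XOR 1 = 0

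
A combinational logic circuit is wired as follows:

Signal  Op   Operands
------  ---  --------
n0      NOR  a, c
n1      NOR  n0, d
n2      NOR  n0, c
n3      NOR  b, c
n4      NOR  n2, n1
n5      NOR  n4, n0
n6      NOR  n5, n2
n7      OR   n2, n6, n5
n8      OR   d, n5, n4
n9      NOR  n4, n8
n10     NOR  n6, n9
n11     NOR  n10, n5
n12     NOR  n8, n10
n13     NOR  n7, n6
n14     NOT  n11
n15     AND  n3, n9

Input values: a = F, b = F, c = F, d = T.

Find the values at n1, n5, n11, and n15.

n1 = F  n5 = F  n11 = T  n15 = F

n0 = a NOR c = F NOR F = T
n1 = n0 NOR d = T NOR T = F
n2 = n0 NOR c = T NOR F = F
n3 = b NOR c = F NOR F = T
n4 = n2 NOR n1 = F NOR F = T
n5 = n4 NOR n0 = T NOR T = F
n6 = n5 NOR n2 = F NOR F = T
n8 = d OR n5 OR n4 = T OR F OR T = T
n9 = n4 NOR n8 = T NOR T = F
n10 = n6 NOR n9 = T NOR F = F
n11 = n10 NOR n5 = F NOR F = T
n15 = n3 AND n9 = T AND F = F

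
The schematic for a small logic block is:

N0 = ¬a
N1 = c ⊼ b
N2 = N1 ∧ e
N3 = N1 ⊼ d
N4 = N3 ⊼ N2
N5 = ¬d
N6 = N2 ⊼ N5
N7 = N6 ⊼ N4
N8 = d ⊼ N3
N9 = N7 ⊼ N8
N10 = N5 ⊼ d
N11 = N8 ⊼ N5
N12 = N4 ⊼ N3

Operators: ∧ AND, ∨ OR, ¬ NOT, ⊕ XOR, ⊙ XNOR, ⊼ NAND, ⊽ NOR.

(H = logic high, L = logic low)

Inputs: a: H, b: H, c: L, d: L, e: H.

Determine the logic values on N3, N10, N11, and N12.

N3 = H, N10 = H, N11 = L, N12 = H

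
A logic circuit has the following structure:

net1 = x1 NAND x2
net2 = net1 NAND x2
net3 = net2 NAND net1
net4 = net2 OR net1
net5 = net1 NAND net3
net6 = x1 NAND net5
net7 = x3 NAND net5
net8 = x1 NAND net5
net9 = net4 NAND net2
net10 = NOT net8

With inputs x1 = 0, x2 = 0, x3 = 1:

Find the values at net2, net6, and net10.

net1 = x1 NAND x2 = 0 NAND 0 = 1
net2 = net1 NAND x2 = 1 NAND 0 = 1
net3 = net2 NAND net1 = 1 NAND 1 = 0
net5 = net1 NAND net3 = 1 NAND 0 = 1
net6 = x1 NAND net5 = 0 NAND 1 = 1
net8 = x1 NAND net5 = 0 NAND 1 = 1
net10 = NOT net8 = NOT 1 = 0

net2 = 1, net6 = 1, net10 = 0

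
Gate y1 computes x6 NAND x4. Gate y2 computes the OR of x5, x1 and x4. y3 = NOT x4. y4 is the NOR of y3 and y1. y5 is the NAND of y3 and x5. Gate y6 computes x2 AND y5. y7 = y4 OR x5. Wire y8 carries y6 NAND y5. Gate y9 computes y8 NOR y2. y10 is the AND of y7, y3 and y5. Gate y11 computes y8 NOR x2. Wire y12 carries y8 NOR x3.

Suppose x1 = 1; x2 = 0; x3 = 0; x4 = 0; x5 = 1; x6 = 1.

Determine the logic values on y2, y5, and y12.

y2 = x5 OR x1 OR x4 = 1 OR 1 OR 0 = 1
y3 = NOT x4 = NOT 0 = 1
y5 = y3 NAND x5 = 1 NAND 1 = 0
y6 = x2 AND y5 = 0 AND 0 = 0
y8 = y6 NAND y5 = 0 NAND 0 = 1
y12 = y8 NOR x3 = 1 NOR 0 = 0

y2 = 1  y5 = 0  y12 = 0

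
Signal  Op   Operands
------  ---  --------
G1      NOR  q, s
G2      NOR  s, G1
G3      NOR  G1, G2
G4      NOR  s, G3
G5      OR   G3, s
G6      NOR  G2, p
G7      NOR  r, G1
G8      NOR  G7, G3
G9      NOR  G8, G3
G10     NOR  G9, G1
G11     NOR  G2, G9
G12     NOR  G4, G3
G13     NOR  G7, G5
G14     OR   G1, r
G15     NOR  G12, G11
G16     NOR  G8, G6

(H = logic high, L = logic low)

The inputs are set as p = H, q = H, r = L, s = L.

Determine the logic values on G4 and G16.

G4 = H, G16 = H

G1 = q NOR s = H NOR L = L
G2 = s NOR G1 = L NOR L = H
G3 = G1 NOR G2 = L NOR H = L
G4 = s NOR G3 = L NOR L = H
G6 = G2 NOR p = H NOR H = L
G7 = r NOR G1 = L NOR L = H
G8 = G7 NOR G3 = H NOR L = L
G16 = G8 NOR G6 = L NOR L = H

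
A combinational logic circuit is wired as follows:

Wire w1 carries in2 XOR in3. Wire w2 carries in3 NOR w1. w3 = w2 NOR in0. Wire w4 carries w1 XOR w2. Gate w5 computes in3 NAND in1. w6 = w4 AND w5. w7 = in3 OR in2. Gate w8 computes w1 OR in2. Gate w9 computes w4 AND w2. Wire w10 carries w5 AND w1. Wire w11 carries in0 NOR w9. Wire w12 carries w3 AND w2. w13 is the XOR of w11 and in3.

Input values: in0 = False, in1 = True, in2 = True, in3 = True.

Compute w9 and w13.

w9 = False, w13 = False

w1 = in2 XOR in3 = True XOR True = False
w2 = in3 NOR w1 = True NOR False = False
w4 = w1 XOR w2 = False XOR False = False
w9 = w4 AND w2 = False AND False = False
w11 = in0 NOR w9 = False NOR False = True
w13 = w11 XOR in3 = True XOR True = False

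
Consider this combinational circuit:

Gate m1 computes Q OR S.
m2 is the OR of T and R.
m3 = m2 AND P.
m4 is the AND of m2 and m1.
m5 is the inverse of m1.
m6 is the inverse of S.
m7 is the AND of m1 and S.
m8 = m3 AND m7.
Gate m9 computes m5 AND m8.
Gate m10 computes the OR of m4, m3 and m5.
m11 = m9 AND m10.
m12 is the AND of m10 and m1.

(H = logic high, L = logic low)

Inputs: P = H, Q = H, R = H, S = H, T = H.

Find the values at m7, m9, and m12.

m1 = Q OR S = H OR H = H
m2 = T OR R = H OR H = H
m3 = m2 AND P = H AND H = H
m4 = m2 AND m1 = H AND H = H
m5 = NOT m1 = NOT H = L
m7 = m1 AND S = H AND H = H
m8 = m3 AND m7 = H AND H = H
m9 = m5 AND m8 = L AND H = L
m10 = m4 OR m3 OR m5 = H OR H OR L = H
m12 = m10 AND m1 = H AND H = H

m7 = H  m9 = L  m12 = H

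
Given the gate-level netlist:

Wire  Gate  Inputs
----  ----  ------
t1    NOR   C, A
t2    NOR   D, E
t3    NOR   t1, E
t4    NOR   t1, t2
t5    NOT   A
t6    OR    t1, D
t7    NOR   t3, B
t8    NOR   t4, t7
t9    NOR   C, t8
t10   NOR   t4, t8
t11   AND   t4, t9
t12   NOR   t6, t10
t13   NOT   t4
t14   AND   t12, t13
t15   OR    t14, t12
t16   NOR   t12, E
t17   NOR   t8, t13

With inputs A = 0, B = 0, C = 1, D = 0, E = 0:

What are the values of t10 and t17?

t1 = C NOR A = 1 NOR 0 = 0
t2 = D NOR E = 0 NOR 0 = 1
t3 = t1 NOR E = 0 NOR 0 = 1
t4 = t1 NOR t2 = 0 NOR 1 = 0
t7 = t3 NOR B = 1 NOR 0 = 0
t8 = t4 NOR t7 = 0 NOR 0 = 1
t10 = t4 NOR t8 = 0 NOR 1 = 0
t13 = NOT t4 = NOT 0 = 1
t17 = t8 NOR t13 = 1 NOR 1 = 0

t10 = 0; t17 = 0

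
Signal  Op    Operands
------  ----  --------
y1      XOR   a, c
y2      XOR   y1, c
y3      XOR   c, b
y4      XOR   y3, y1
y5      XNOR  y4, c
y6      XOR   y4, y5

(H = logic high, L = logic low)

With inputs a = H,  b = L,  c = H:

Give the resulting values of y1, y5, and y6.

y1 = a XOR c = H XOR H = L
y3 = c XOR b = H XOR L = H
y4 = y3 XOR y1 = H XOR L = H
y5 = y4 XNOR c = H XNOR H = H
y6 = y4 XOR y5 = H XOR H = L

y1 = L, y5 = H, y6 = L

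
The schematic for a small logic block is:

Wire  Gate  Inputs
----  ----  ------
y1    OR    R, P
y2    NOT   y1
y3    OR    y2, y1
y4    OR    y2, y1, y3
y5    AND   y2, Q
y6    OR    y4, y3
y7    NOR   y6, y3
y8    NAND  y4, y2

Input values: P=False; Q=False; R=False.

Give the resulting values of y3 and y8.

y3 = True, y8 = False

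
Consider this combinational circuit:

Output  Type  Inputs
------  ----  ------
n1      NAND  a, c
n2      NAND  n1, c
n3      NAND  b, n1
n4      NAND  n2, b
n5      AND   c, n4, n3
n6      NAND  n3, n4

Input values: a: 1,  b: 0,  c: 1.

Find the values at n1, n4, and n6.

n1 = 0; n4 = 1; n6 = 0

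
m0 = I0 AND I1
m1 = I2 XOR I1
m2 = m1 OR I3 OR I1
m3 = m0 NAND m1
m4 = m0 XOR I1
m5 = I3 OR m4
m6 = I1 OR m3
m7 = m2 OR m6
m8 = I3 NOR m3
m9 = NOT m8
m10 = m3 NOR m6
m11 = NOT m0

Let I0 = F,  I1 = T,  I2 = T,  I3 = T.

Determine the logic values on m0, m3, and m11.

m0 = F; m3 = T; m11 = T

m0 = I0 AND I1 = F AND T = F
m1 = I2 XOR I1 = T XOR T = F
m3 = m0 NAND m1 = F NAND F = T
m11 = NOT m0 = NOT F = T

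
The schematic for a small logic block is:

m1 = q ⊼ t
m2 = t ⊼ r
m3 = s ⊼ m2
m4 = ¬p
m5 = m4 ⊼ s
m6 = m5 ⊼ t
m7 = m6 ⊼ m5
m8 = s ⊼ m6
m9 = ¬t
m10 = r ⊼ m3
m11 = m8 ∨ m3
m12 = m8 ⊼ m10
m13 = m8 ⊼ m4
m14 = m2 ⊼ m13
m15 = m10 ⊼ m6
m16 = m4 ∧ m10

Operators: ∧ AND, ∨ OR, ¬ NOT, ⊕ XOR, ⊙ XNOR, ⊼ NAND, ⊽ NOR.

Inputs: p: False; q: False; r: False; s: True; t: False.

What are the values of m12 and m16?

m12 = True, m16 = True

m2 = t NAND r = False NAND False = True
m3 = s NAND m2 = True NAND True = False
m4 = NOT p = NOT False = True
m5 = m4 NAND s = True NAND True = False
m6 = m5 NAND t = False NAND False = True
m8 = s NAND m6 = True NAND True = False
m10 = r NAND m3 = False NAND False = True
m12 = m8 NAND m10 = False NAND True = True
m16 = m4 AND m10 = True AND True = True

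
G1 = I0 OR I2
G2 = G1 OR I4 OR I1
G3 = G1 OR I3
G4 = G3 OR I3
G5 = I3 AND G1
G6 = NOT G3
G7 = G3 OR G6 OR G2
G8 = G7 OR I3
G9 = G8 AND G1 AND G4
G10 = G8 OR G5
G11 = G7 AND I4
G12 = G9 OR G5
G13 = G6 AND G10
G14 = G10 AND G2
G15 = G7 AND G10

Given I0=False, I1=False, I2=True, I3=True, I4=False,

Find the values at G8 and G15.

G1 = I0 OR I2 = False OR True = True
G2 = G1 OR I4 OR I1 = True OR False OR False = True
G3 = G1 OR I3 = True OR True = True
G5 = I3 AND G1 = True AND True = True
G6 = NOT G3 = NOT True = False
G7 = G3 OR G6 OR G2 = True OR False OR True = True
G8 = G7 OR I3 = True OR True = True
G10 = G8 OR G5 = True OR True = True
G15 = G7 AND G10 = True AND True = True

G8 = True; G15 = True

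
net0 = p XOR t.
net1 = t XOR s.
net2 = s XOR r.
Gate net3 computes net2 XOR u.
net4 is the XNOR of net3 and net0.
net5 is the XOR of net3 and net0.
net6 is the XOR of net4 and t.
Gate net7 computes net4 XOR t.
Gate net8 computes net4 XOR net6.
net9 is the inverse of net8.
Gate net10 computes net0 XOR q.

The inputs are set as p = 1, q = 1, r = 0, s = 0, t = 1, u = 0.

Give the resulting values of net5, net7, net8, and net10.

net0 = p XOR t = 1 XOR 1 = 0
net2 = s XOR r = 0 XOR 0 = 0
net3 = net2 XOR u = 0 XOR 0 = 0
net4 = net3 XNOR net0 = 0 XNOR 0 = 1
net5 = net3 XOR net0 = 0 XOR 0 = 0
net6 = net4 XOR t = 1 XOR 1 = 0
net7 = net4 XOR t = 1 XOR 1 = 0
net8 = net4 XOR net6 = 1 XOR 0 = 1
net10 = net0 XOR q = 0 XOR 1 = 1

net5 = 0, net7 = 0, net8 = 1, net10 = 1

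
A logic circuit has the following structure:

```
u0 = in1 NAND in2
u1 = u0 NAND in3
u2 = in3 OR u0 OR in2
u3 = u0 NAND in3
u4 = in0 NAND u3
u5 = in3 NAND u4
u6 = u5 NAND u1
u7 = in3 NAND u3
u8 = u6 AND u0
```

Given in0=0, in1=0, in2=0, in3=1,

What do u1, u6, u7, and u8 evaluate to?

u0 = in1 NAND in2 = 0 NAND 0 = 1
u1 = u0 NAND in3 = 1 NAND 1 = 0
u3 = u0 NAND in3 = 1 NAND 1 = 0
u4 = in0 NAND u3 = 0 NAND 0 = 1
u5 = in3 NAND u4 = 1 NAND 1 = 0
u6 = u5 NAND u1 = 0 NAND 0 = 1
u7 = in3 NAND u3 = 1 NAND 0 = 1
u8 = u6 AND u0 = 1 AND 1 = 1

u1 = 0, u6 = 1, u7 = 1, u8 = 1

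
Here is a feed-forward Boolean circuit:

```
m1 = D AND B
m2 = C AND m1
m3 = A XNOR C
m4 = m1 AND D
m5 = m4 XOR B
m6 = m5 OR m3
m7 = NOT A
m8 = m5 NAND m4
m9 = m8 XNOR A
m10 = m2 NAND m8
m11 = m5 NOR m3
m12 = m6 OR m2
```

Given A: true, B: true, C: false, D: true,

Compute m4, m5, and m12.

m4 = true, m5 = false, m12 = false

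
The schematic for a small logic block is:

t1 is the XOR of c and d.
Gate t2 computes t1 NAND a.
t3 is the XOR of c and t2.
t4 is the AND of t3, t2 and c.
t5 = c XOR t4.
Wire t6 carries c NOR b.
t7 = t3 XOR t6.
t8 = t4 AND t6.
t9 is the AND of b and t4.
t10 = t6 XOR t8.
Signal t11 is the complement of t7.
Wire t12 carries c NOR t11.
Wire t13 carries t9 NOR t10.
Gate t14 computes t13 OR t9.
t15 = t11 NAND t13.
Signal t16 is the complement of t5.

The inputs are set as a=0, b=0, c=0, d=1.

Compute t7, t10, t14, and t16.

t7 = 0  t10 = 1  t14 = 0  t16 = 1

t1 = c XOR d = 0 XOR 1 = 1
t2 = t1 NAND a = 1 NAND 0 = 1
t3 = c XOR t2 = 0 XOR 1 = 1
t4 = t3 AND t2 AND c = 1 AND 1 AND 0 = 0
t5 = c XOR t4 = 0 XOR 0 = 0
t6 = c NOR b = 0 NOR 0 = 1
t7 = t3 XOR t6 = 1 XOR 1 = 0
t8 = t4 AND t6 = 0 AND 1 = 0
t9 = b AND t4 = 0 AND 0 = 0
t10 = t6 XOR t8 = 1 XOR 0 = 1
t13 = t9 NOR t10 = 0 NOR 1 = 0
t14 = t13 OR t9 = 0 OR 0 = 0
t16 = NOT t5 = NOT 0 = 1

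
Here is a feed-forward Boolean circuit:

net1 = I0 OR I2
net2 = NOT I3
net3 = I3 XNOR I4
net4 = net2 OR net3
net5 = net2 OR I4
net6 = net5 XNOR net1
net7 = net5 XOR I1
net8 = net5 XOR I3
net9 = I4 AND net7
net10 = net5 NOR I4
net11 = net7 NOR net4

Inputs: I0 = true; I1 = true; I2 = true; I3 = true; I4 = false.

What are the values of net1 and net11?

net1 = true; net11 = false

net1 = I0 OR I2 = true OR true = true
net2 = NOT I3 = NOT true = false
net3 = I3 XNOR I4 = true XNOR false = false
net4 = net2 OR net3 = false OR false = false
net5 = net2 OR I4 = false OR false = false
net7 = net5 XOR I1 = false XOR true = true
net11 = net7 NOR net4 = true NOR false = false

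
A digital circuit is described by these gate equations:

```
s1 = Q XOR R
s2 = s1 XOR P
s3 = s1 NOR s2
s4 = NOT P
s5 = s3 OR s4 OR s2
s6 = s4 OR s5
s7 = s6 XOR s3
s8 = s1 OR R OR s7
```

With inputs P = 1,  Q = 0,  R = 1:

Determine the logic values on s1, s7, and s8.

s1 = 1, s7 = 0, s8 = 1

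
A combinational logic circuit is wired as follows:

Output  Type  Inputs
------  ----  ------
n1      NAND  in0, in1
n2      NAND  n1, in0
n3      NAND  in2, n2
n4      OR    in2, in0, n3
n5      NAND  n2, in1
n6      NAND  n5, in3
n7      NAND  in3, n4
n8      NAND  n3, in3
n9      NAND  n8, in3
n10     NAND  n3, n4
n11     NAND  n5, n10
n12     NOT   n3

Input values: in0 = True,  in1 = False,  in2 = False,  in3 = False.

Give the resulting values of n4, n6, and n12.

n4 = True, n6 = True, n12 = False

n1 = in0 NAND in1 = True NAND False = True
n2 = n1 NAND in0 = True NAND True = False
n3 = in2 NAND n2 = False NAND False = True
n4 = in2 OR in0 OR n3 = False OR True OR True = True
n5 = n2 NAND in1 = False NAND False = True
n6 = n5 NAND in3 = True NAND False = True
n12 = NOT n3 = NOT True = False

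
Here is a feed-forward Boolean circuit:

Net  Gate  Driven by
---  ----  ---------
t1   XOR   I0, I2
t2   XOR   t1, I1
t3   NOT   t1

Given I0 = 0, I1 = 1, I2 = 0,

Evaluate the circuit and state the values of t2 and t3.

t2 = 1, t3 = 1

t1 = I0 XOR I2 = 0 XOR 0 = 0
t2 = t1 XOR I1 = 0 XOR 1 = 1
t3 = NOT t1 = NOT 0 = 1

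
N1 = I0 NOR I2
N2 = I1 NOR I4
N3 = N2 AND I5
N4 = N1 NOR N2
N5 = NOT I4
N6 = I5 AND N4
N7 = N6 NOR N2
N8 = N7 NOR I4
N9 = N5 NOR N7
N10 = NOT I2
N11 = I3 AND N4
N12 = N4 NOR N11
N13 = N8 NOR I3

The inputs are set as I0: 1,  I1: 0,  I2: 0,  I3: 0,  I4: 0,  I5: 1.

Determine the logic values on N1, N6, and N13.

N1 = I0 NOR I2 = 1 NOR 0 = 0
N2 = I1 NOR I4 = 0 NOR 0 = 1
N4 = N1 NOR N2 = 0 NOR 1 = 0
N6 = I5 AND N4 = 1 AND 0 = 0
N7 = N6 NOR N2 = 0 NOR 1 = 0
N8 = N7 NOR I4 = 0 NOR 0 = 1
N13 = N8 NOR I3 = 1 NOR 0 = 0

N1 = 0; N6 = 0; N13 = 0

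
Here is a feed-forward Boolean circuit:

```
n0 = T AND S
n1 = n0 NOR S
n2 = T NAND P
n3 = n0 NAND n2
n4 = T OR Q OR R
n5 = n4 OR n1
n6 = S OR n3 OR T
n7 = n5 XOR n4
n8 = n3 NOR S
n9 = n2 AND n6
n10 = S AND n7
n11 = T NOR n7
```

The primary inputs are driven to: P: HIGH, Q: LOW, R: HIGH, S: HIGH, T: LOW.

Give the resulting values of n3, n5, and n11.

n0 = T AND S = LOW AND HIGH = LOW
n1 = n0 NOR S = LOW NOR HIGH = LOW
n2 = T NAND P = LOW NAND HIGH = HIGH
n3 = n0 NAND n2 = LOW NAND HIGH = HIGH
n4 = T OR Q OR R = LOW OR LOW OR HIGH = HIGH
n5 = n4 OR n1 = HIGH OR LOW = HIGH
n7 = n5 XOR n4 = HIGH XOR HIGH = LOW
n11 = T NOR n7 = LOW NOR LOW = HIGH

n3 = HIGH  n5 = HIGH  n11 = HIGH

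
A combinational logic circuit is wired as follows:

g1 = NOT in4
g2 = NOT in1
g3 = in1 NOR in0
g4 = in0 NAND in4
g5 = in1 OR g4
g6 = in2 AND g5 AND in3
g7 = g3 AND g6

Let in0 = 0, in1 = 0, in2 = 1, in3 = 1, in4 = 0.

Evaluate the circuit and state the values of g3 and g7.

g3 = 1  g7 = 1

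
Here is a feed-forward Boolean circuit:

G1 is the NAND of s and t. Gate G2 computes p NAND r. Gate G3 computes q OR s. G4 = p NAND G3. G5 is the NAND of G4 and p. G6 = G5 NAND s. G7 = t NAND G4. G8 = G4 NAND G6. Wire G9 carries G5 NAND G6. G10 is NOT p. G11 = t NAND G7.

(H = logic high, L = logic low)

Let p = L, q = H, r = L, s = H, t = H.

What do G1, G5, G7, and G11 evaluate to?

G1 = s NAND t = H NAND H = L
G3 = q OR s = H OR H = H
G4 = p NAND G3 = L NAND H = H
G5 = G4 NAND p = H NAND L = H
G7 = t NAND G4 = H NAND H = L
G11 = t NAND G7 = H NAND L = H

G1 = L, G5 = H, G7 = L, G11 = H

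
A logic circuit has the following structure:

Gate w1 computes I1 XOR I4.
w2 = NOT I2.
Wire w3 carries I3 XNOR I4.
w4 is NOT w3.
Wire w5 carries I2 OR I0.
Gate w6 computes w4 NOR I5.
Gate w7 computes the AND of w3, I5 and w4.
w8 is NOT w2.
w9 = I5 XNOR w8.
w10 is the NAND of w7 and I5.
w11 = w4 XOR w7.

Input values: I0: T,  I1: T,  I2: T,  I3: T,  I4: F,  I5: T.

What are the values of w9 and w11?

w2 = NOT I2 = NOT T = F
w3 = I3 XNOR I4 = T XNOR F = F
w4 = NOT w3 = NOT F = T
w7 = w3 AND I5 AND w4 = F AND T AND T = F
w8 = NOT w2 = NOT F = T
w9 = I5 XNOR w8 = T XNOR T = T
w11 = w4 XOR w7 = T XOR F = T

w9 = T, w11 = T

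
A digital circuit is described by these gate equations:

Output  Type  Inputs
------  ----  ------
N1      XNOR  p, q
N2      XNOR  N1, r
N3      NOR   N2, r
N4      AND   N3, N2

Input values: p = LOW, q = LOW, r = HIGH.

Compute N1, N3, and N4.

N1 = HIGH; N3 = LOW; N4 = LOW

N1 = p XNOR q = LOW XNOR LOW = HIGH
N2 = N1 XNOR r = HIGH XNOR HIGH = HIGH
N3 = N2 NOR r = HIGH NOR HIGH = LOW
N4 = N3 AND N2 = LOW AND HIGH = LOW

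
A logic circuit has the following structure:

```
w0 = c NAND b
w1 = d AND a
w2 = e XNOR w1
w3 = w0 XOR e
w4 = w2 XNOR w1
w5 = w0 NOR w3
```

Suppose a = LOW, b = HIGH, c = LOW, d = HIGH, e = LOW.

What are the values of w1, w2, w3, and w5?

w1 = LOW, w2 = HIGH, w3 = HIGH, w5 = LOW

w0 = c NAND b = LOW NAND HIGH = HIGH
w1 = d AND a = HIGH AND LOW = LOW
w2 = e XNOR w1 = LOW XNOR LOW = HIGH
w3 = w0 XOR e = HIGH XOR LOW = HIGH
w5 = w0 NOR w3 = HIGH NOR HIGH = LOW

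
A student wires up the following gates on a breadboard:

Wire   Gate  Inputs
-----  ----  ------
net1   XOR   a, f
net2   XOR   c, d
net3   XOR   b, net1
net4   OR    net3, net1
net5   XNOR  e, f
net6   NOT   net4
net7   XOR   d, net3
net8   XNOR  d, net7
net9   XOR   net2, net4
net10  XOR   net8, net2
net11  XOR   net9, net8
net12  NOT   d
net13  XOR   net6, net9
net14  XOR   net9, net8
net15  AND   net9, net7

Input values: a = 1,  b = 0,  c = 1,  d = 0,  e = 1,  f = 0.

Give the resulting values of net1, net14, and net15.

net1 = a XOR f = 1 XOR 0 = 1
net2 = c XOR d = 1 XOR 0 = 1
net3 = b XOR net1 = 0 XOR 1 = 1
net4 = net3 OR net1 = 1 OR 1 = 1
net7 = d XOR net3 = 0 XOR 1 = 1
net8 = d XNOR net7 = 0 XNOR 1 = 0
net9 = net2 XOR net4 = 1 XOR 1 = 0
net14 = net9 XOR net8 = 0 XOR 0 = 0
net15 = net9 AND net7 = 0 AND 1 = 0

net1 = 1, net14 = 0, net15 = 0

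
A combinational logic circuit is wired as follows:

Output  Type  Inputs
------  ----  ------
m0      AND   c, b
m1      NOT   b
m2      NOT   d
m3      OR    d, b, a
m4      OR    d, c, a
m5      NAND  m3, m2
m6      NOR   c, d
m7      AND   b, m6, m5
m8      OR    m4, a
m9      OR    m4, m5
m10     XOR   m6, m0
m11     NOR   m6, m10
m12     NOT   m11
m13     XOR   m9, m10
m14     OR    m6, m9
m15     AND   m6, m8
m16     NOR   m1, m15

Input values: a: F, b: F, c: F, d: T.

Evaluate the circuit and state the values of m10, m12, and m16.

m0 = c AND b = F AND F = F
m1 = NOT b = NOT F = T
m4 = d OR c OR a = T OR F OR F = T
m6 = c NOR d = F NOR T = F
m8 = m4 OR a = T OR F = T
m10 = m6 XOR m0 = F XOR F = F
m11 = m6 NOR m10 = F NOR F = T
m12 = NOT m11 = NOT T = F
m15 = m6 AND m8 = F AND T = F
m16 = m1 NOR m15 = T NOR F = F

m10 = F  m12 = F  m16 = F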